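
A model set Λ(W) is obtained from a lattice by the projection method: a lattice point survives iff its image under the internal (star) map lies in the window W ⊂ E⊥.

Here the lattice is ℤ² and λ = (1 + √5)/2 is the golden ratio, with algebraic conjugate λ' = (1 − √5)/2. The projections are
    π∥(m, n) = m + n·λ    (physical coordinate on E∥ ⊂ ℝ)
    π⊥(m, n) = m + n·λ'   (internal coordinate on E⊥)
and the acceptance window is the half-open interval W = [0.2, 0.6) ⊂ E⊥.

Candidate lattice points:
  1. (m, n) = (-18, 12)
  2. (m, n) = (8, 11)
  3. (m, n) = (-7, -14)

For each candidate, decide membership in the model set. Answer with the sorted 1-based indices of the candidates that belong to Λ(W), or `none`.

Numerically λ ≈ 1.618034 and λ' = −1/λ ≈ -0.618034.
[1] lift (-18,12): star map gives -25.416408; window check 0.2 ≤ -25.416408 < 0.6 is false → out
[2] lift (8,11): star map gives 1.201626; window check 0.2 ≤ 1.201626 < 0.6 is false → out
[3] lift (-7,-14): star map gives 1.652476; window check 0.2 ≤ 1.652476 < 0.6 is false → out

none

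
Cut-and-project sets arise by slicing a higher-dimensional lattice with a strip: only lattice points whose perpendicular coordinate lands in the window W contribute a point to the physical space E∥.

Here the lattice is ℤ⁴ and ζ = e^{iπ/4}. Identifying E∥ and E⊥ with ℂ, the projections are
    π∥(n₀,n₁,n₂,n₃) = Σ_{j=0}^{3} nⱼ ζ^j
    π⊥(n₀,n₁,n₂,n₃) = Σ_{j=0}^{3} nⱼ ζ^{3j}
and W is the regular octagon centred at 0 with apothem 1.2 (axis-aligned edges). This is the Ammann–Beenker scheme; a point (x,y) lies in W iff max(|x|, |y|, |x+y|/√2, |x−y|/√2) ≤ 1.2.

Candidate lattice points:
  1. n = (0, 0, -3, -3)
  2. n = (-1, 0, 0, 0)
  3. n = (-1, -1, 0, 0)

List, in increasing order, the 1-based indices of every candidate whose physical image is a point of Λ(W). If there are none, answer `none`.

Internal map: ζ^{3j} for j=0..3 gives (1,0), (−√2/2,√2/2), (0,−1), (√2/2,√2/2).
candidate 1: n = (0, 0, -3, -3) → π⊥ ≈ (-2.121320, +0.878680); max(|x|,|y|,|x±y|/√2) = 2.121320 > 1.2 ⇒ ∉ W
candidate 2: n = (-1, 0, 0, 0) → π⊥ ≈ (-1.000000, +0.000000); max(|x|,|y|,|x±y|/√2) = 1.000000 ≤ 1.2 ⇒ ∈ W
candidate 3: n = (-1, -1, 0, 0) → π⊥ ≈ (-0.292893, -0.707107); max(|x|,|y|,|x±y|/√2) = 0.707107 ≤ 1.2 ⇒ ∈ W

2, 3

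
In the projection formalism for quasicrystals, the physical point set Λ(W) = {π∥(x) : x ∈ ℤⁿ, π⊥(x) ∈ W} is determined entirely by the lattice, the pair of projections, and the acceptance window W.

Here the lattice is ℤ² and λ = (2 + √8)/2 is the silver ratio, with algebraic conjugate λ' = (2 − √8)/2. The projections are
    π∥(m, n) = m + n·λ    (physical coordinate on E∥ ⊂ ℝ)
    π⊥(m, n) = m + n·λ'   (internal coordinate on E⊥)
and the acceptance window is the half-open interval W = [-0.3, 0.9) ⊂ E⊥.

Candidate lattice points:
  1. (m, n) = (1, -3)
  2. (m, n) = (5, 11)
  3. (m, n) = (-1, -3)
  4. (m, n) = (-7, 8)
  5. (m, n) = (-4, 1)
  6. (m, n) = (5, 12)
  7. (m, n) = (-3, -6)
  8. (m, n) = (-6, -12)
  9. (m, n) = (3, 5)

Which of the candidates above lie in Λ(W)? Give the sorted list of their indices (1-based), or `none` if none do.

2, 3, 6

Compute λ' = (2−√8)/2 = -0.41421, so π⊥(m,n) = m -0.41421·n.
[1] lift (1,-3): star map gives 2.24264; window check -0.3 ≤ 2.24264 < 0.9 is false → out
[2] lift (5,11): star map gives 0.44365; window check -0.3 ≤ 0.44365 < 0.9 is true → IN Λ
[3] lift (-1,-3): star map gives 0.24264; window check -0.3 ≤ 0.24264 < 0.9 is true → IN Λ
[4] lift (-7,8): star map gives -10.31371; window check -0.3 ≤ -10.31371 < 0.9 is false → out
[5] lift (-4,1): star map gives -4.41421; window check -0.3 ≤ -4.41421 < 0.9 is false → out
[6] lift (5,12): star map gives 0.02944; window check -0.3 ≤ 0.02944 < 0.9 is true → IN Λ
[7] lift (-3,-6): star map gives -0.51472; window check -0.3 ≤ -0.51472 < 0.9 is false → out
[8] lift (-6,-12): star map gives -1.02944; window check -0.3 ≤ -1.02944 < 0.9 is false → out
[9] lift (3,5): star map gives 0.92893; window check -0.3 ≤ 0.92893 < 0.9 is false → out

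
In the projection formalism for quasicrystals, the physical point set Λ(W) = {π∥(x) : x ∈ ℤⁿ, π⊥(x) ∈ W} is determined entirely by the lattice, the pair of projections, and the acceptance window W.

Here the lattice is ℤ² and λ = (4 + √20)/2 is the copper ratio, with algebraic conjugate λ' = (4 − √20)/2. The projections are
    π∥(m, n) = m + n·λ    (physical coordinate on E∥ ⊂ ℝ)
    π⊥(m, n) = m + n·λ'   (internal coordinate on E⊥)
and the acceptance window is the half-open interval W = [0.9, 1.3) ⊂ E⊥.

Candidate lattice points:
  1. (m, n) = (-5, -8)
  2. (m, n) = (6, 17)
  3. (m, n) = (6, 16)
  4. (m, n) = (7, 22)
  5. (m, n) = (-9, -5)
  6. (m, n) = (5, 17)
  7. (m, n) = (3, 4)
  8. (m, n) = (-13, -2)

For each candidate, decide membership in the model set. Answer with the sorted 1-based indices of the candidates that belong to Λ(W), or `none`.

λ' = (4−√20)/2 ≈ -0.23607.
candidate 1: (m,n)=(-5,-8) → π∥ = -5-8·λ ≈ -38.88854, π⊥ = -5-8·λ' ≈ -3.11146 ∉ [0.9, 1.3) ⇒ out
candidate 2: (m,n)=(6,17) → π∥ = 6+17·λ ≈ 78.01316, π⊥ = 6+17·λ' ≈ 1.98684 ∉ [0.9, 1.3) ⇒ out
candidate 3: (m,n)=(6,16) → π∥ = 6+16·λ ≈ 73.77709, π⊥ = 6+16·λ' ≈ 2.22291 ∉ [0.9, 1.3) ⇒ out
candidate 4: (m,n)=(7,22) → π∥ = 7+22·λ ≈ 100.19350, π⊥ = 7+22·λ' ≈ 1.80650 ∉ [0.9, 1.3) ⇒ out
candidate 5: (m,n)=(-9,-5) → π∥ = -9-5·λ ≈ -30.18034, π⊥ = -9-5·λ' ≈ -7.81966 ∉ [0.9, 1.3) ⇒ out
candidate 6: (m,n)=(5,17) → π∥ = 5+17·λ ≈ 77.01316, π⊥ = 5+17·λ' ≈ 0.98684 ∈ [0.9, 1.3) ⇒ IN Λ
candidate 7: (m,n)=(3,4) → π∥ = 3+4·λ ≈ 19.94427, π⊥ = 3+4·λ' ≈ 2.05573 ∉ [0.9, 1.3) ⇒ out
candidate 8: (m,n)=(-13,-2) → π∥ = -13-2·λ ≈ -21.47214, π⊥ = -13-2·λ' ≈ -12.52786 ∉ [0.9, 1.3) ⇒ out

6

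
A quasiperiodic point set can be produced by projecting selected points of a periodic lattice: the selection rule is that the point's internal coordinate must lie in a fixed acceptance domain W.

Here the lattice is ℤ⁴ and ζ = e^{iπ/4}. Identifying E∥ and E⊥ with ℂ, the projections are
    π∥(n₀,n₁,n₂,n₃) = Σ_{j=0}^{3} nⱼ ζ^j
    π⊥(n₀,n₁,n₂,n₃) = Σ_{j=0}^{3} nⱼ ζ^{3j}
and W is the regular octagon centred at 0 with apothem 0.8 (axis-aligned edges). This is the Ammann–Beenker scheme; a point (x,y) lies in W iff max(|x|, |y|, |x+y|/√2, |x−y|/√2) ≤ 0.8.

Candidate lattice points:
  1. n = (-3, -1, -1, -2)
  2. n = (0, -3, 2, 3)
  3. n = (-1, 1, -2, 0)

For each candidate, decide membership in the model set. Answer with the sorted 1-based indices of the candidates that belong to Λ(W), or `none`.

π⊥(n) = n₀ + n₁ζ³ + n₂ζ⁶ + n₃ζ⁹ where ζ = e^{iπ/4}.
#1 (-3, -1, -1, -2): internal (-3.70711, -1.12132); octagon support 3.70711 vs apothem 0.8 → ∉ W
#2 (0, -3, 2, 3): internal (4.24264, -2.00000); octagon support 4.41421 vs apothem 0.8 → ∉ W
#3 (-1, 1, -2, 0): internal (-1.70711, 2.70711); octagon support 3.12132 vs apothem 0.8 → ∉ W

none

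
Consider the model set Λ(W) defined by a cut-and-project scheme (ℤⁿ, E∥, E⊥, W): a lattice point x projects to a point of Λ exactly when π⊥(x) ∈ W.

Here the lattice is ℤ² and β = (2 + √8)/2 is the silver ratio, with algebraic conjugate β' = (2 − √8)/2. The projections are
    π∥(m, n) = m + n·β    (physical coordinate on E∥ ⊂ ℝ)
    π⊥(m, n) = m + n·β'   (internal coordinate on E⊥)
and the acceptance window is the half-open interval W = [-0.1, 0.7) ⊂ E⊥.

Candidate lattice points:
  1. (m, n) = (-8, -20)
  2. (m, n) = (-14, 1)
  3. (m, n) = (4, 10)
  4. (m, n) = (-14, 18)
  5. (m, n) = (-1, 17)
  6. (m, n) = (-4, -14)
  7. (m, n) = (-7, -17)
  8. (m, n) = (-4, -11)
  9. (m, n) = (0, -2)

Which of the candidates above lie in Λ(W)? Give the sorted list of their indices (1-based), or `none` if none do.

β' = (2−√8)/2 ≈ -0.414214.
#1 (-8,-20): internal coord -8 + (-20)·β' = +0.284271; +0.284271 ∈ [-0.1, 0.7) → IN Λ
#2 (-14,1): internal coord -14 + (1)·β' = -14.414214; -14.414214 ∉ [-0.1, 0.7) → out
#3 (4,10): internal coord 4 + (10)·β' = -0.142136; -0.142136 ∉ [-0.1, 0.7) → out
#4 (-14,18): internal coord -14 + (18)·β' = -21.455844; -21.455844 ∉ [-0.1, 0.7) → out
#5 (-1,17): internal coord -1 + (17)·β' = -8.041631; -8.041631 ∉ [-0.1, 0.7) → out
#6 (-4,-14): internal coord -4 + (-14)·β' = +1.798990; +1.798990 ∉ [-0.1, 0.7) → out
#7 (-7,-17): internal coord -7 + (-17)·β' = +0.041631; +0.041631 ∈ [-0.1, 0.7) → IN Λ
#8 (-4,-11): internal coord -4 + (-11)·β' = +0.556349; +0.556349 ∈ [-0.1, 0.7) → IN Λ
#9 (0,-2): internal coord 0 + (-2)·β' = +0.828427; +0.828427 ∉ [-0.1, 0.7) → out

1, 7, 8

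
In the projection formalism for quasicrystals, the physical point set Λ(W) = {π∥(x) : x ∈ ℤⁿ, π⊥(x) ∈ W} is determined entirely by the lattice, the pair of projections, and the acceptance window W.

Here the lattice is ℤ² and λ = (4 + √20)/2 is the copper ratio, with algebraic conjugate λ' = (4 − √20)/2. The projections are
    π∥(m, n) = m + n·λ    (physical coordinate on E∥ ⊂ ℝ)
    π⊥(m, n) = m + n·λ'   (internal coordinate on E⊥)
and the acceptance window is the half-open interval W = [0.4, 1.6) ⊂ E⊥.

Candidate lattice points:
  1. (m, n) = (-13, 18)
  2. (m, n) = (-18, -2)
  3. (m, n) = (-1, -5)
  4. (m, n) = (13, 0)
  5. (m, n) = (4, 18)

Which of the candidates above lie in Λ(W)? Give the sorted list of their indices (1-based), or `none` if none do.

none

Compute λ' = (4−√20)/2 = -0.2361, so π⊥(m,n) = m -0.2361·n.
[1] lift (-13,18): star map gives -17.2492; window check 0.4 ≤ -17.2492 < 1.6 is false → out
[2] lift (-18,-2): star map gives -17.5279; window check 0.4 ≤ -17.5279 < 1.6 is false → out
[3] lift (-1,-5): star map gives 0.1803; window check 0.4 ≤ 0.1803 < 1.6 is false → out
[4] lift (13,0): star map gives 13.0000; window check 0.4 ≤ 13.0000 < 1.6 is false → out
[5] lift (4,18): star map gives -0.2492; window check 0.4 ≤ -0.2492 < 1.6 is false → out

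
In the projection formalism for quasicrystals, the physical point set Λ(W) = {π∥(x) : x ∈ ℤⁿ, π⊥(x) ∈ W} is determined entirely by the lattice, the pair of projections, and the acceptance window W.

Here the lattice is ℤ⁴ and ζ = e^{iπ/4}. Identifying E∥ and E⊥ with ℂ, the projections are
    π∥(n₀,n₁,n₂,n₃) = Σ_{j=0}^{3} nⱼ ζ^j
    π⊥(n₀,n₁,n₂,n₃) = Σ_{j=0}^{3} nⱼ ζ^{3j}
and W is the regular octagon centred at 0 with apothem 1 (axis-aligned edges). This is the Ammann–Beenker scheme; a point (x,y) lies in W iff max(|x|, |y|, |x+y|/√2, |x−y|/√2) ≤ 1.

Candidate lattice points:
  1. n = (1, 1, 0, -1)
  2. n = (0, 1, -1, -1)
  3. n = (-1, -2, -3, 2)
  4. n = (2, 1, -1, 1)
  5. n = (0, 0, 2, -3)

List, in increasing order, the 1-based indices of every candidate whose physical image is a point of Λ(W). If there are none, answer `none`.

1

π⊥(n) = n₀ + n₁ζ³ + n₂ζ⁶ + n₃ζ⁹ where ζ = e^{iπ/4}.
candidate 1: n = (1, 1, 0, -1) → π⊥ ≈ (-0.414214, +0.000000); max(|x|,|y|,|x±y|/√2) = 0.414214 ≤ 1 ⇒ ∈ W
candidate 2: n = (0, 1, -1, -1) → π⊥ ≈ (-1.414214, +1.000000); max(|x|,|y|,|x±y|/√2) = 1.707107 > 1 ⇒ ∉ W
candidate 3: n = (-1, -2, -3, 2) → π⊥ ≈ (+1.828427, +3.000000); max(|x|,|y|,|x±y|/√2) = 3.414214 > 1 ⇒ ∉ W
candidate 4: n = (2, 1, -1, 1) → π⊥ ≈ (+2.000000, +2.414214); max(|x|,|y|,|x±y|/√2) = 3.121320 > 1 ⇒ ∉ W
candidate 5: n = (0, 0, 2, -3) → π⊥ ≈ (-2.121320, -4.121320); max(|x|,|y|,|x±y|/√2) = 4.414214 > 1 ⇒ ∉ W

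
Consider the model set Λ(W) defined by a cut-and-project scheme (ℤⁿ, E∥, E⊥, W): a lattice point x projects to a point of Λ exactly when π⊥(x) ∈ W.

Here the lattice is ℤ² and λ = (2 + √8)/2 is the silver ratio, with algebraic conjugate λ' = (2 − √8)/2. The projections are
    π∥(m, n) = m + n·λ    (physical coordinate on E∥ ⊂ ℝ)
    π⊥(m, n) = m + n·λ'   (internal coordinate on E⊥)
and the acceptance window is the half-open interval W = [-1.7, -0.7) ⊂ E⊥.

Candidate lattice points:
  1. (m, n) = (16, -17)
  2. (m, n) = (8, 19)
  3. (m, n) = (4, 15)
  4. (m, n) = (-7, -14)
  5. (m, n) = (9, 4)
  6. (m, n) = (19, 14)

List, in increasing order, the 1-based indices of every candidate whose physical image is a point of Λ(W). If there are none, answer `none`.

Compute λ' = (2−√8)/2 = -0.41421, so π⊥(m,n) = m -0.41421·n.
[1] lift (16,-17): star map gives 23.04163; window check -1.7 ≤ 23.04163 < -0.7 is false → out
[2] lift (8,19): star map gives 0.12994; window check -1.7 ≤ 0.12994 < -0.7 is false → out
[3] lift (4,15): star map gives -2.21320; window check -1.7 ≤ -2.21320 < -0.7 is false → out
[4] lift (-7,-14): star map gives -1.20101; window check -1.7 ≤ -1.20101 < -0.7 is true → IN Λ
[5] lift (9,4): star map gives 7.34315; window check -1.7 ≤ 7.34315 < -0.7 is false → out
[6] lift (19,14): star map gives 13.20101; window check -1.7 ≤ 13.20101 < -0.7 is false → out

4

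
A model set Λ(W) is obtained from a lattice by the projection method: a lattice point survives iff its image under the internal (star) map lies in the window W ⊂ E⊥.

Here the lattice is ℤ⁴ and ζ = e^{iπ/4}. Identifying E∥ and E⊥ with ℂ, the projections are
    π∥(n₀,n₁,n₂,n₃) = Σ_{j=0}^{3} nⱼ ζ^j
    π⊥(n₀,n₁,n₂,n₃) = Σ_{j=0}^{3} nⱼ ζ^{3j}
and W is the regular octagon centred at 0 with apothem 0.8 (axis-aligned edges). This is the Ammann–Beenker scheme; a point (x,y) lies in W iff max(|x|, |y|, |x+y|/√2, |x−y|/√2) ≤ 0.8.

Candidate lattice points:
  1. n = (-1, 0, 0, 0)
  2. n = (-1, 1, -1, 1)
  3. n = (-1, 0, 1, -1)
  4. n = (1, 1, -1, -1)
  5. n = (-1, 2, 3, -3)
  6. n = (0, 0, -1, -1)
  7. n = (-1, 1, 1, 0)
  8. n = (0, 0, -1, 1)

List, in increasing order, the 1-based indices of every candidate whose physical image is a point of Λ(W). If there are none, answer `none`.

6

Internal map: ζ^{3j} for j=0..3 gives (1,0), (−√2/2,√2/2), (0,−1), (√2/2,√2/2).
#1 (-1, 0, 0, 0): internal (-1.00000, 0.00000); octagon support 1.00000 vs apothem 0.8 → ∉ W
#2 (-1, 1, -1, 1): internal (-1.00000, 2.41421); octagon support 2.41421 vs apothem 0.8 → ∉ W
#3 (-1, 0, 1, -1): internal (-1.70711, -1.70711); octagon support 2.41421 vs apothem 0.8 → ∉ W
#4 (1, 1, -1, -1): internal (-0.41421, 1.00000); octagon support 1.00000 vs apothem 0.8 → ∉ W
#5 (-1, 2, 3, -3): internal (-4.53553, -3.70711); octagon support 5.82843 vs apothem 0.8 → ∉ W
#6 (0, 0, -1, -1): internal (-0.70711, 0.29289); octagon support 0.70711 vs apothem 0.8 → ∈ W
#7 (-1, 1, 1, 0): internal (-1.70711, -0.29289); octagon support 1.70711 vs apothem 0.8 → ∉ W
#8 (0, 0, -1, 1): internal (0.70711, 1.70711); octagon support 1.70711 vs apothem 0.8 → ∉ W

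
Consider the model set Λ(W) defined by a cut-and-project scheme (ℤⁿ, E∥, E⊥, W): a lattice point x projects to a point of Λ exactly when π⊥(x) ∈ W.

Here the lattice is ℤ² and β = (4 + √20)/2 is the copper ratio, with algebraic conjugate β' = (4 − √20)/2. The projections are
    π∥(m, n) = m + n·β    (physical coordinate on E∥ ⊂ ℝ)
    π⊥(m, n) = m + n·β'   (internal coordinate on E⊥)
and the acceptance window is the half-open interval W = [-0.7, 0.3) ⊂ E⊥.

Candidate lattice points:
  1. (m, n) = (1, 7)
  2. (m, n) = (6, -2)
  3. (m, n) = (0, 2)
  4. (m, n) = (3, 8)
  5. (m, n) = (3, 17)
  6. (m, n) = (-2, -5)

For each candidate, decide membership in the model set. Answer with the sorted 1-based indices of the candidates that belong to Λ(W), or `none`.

1, 3

β' = (4−√20)/2 ≈ -0.2361.
[1] lift (1,7): star map gives -0.6525; window check -0.7 ≤ -0.6525 < 0.3 is true → IN Λ
[2] lift (6,-2): star map gives 6.4721; window check -0.7 ≤ 6.4721 < 0.3 is false → out
[3] lift (0,2): star map gives -0.4721; window check -0.7 ≤ -0.4721 < 0.3 is true → IN Λ
[4] lift (3,8): star map gives 1.1115; window check -0.7 ≤ 1.1115 < 0.3 is false → out
[5] lift (3,17): star map gives -1.0132; window check -0.7 ≤ -1.0132 < 0.3 is false → out
[6] lift (-2,-5): star map gives -0.8197; window check -0.7 ≤ -0.8197 < 0.3 is false → out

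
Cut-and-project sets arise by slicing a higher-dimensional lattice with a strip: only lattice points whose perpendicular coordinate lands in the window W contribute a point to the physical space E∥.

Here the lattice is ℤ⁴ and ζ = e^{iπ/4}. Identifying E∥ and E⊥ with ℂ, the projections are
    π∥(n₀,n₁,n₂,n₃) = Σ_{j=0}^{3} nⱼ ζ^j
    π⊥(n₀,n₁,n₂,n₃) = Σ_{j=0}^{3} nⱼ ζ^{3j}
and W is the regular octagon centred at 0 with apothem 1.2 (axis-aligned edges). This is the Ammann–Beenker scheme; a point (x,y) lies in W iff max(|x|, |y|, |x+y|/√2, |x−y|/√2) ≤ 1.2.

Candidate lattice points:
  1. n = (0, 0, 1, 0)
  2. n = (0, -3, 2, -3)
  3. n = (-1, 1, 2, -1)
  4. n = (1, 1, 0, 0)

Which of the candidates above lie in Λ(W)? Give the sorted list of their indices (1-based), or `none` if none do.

1, 4

With ζ = e^{iπ/4} the internal vectors are ζ^0,ζ^3,ζ^6,ζ^9.
candidate 1: n = (0, 0, 1, 0) → π⊥ ≈ (+0.0000, -1.0000); max(|x|,|y|,|x±y|/√2) = 1.0000 ≤ 1.2 ⇒ ∈ W
candidate 2: n = (0, -3, 2, -3) → π⊥ ≈ (+0.0000, -6.2426); max(|x|,|y|,|x±y|/√2) = 6.2426 > 1.2 ⇒ ∉ W
candidate 3: n = (-1, 1, 2, -1) → π⊥ ≈ (-2.4142, -2.0000); max(|x|,|y|,|x±y|/√2) = 3.1213 > 1.2 ⇒ ∉ W
candidate 4: n = (1, 1, 0, 0) → π⊥ ≈ (+0.2929, +0.7071); max(|x|,|y|,|x±y|/√2) = 0.7071 ≤ 1.2 ⇒ ∈ W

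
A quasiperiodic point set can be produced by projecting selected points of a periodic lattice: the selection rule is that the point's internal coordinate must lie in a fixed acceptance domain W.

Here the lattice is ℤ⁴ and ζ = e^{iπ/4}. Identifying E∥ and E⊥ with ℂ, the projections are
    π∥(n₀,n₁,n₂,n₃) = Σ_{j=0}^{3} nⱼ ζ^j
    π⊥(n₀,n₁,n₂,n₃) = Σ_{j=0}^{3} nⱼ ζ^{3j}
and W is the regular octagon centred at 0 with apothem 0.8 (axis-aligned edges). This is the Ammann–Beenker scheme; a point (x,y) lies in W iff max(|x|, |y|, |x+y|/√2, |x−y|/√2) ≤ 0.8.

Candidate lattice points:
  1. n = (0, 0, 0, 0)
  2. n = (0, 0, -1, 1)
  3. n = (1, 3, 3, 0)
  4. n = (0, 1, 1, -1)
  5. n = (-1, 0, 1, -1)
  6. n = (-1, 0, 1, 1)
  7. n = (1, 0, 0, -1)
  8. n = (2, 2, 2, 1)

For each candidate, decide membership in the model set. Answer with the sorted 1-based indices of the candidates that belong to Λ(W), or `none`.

1, 6, 7

Internal map: ζ^{3j} for j=0..3 gives (1,0), (−√2/2,√2/2), (0,−1), (√2/2,√2/2).
#1 (0, 0, 0, 0): internal (0.0000, 0.0000); octagon support 0.0000 vs apothem 0.8 → ∈ W
#2 (0, 0, -1, 1): internal (0.7071, 1.7071); octagon support 1.7071 vs apothem 0.8 → ∉ W
#3 (1, 3, 3, 0): internal (-1.1213, -0.8787); octagon support 1.4142 vs apothem 0.8 → ∉ W
#4 (0, 1, 1, -1): internal (-1.4142, -1.0000); octagon support 1.7071 vs apothem 0.8 → ∉ W
#5 (-1, 0, 1, -1): internal (-1.7071, -1.7071); octagon support 2.4142 vs apothem 0.8 → ∉ W
#6 (-1, 0, 1, 1): internal (-0.2929, -0.2929); octagon support 0.4142 vs apothem 0.8 → ∈ W
#7 (1, 0, 0, -1): internal (0.2929, -0.7071); octagon support 0.7071 vs apothem 0.8 → ∈ W
#8 (2, 2, 2, 1): internal (1.2929, 0.1213); octagon support 1.2929 vs apothem 0.8 → ∉ W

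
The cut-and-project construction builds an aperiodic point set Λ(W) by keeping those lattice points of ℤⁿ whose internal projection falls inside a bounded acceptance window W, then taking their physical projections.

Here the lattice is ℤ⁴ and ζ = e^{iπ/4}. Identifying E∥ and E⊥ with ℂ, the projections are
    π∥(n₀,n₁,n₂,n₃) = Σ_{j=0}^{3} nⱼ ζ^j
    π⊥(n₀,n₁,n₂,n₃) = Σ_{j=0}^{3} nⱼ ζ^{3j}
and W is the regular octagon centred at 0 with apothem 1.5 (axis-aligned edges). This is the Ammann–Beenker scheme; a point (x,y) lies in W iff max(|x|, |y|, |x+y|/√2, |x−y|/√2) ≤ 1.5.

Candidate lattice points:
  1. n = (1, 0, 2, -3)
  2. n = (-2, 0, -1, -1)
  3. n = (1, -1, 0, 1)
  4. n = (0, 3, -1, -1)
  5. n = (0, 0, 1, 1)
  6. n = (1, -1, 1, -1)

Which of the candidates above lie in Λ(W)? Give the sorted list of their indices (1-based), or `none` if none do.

5

With ζ = e^{iπ/4} the internal vectors are ζ^0,ζ^3,ζ^6,ζ^9.
#1 (1, 0, 2, -3): internal (-1.1213, -4.1213); octagon support 4.1213 vs apothem 1.5 → ∉ W
#2 (-2, 0, -1, -1): internal (-2.7071, 0.2929); octagon support 2.7071 vs apothem 1.5 → ∉ W
#3 (1, -1, 0, 1): internal (2.4142, 0.0000); octagon support 2.4142 vs apothem 1.5 → ∉ W
#4 (0, 3, -1, -1): internal (-2.8284, 2.4142); octagon support 3.7071 vs apothem 1.5 → ∉ W
#5 (0, 0, 1, 1): internal (0.7071, -0.2929); octagon support 0.7071 vs apothem 1.5 → ∈ W
#6 (1, -1, 1, -1): internal (1.0000, -2.4142); octagon support 2.4142 vs apothem 1.5 → ∉ W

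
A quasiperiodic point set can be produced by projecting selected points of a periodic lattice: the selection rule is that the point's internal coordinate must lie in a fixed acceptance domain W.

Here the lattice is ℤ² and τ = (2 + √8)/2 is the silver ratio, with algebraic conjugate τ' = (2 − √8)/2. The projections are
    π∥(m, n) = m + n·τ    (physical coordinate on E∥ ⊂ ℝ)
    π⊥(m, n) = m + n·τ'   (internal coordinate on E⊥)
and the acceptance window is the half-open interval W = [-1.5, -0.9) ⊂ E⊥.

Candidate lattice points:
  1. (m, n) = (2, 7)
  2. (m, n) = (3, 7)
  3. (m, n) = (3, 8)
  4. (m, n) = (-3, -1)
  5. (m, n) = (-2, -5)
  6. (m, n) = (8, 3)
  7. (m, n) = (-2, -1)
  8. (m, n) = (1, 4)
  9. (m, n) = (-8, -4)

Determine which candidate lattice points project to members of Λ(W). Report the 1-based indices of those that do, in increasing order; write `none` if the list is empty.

Compute τ' = (2−√8)/2 = -0.41421, so π⊥(m,n) = m -0.41421·n.
#1 (2,7): internal coord 2 + (7)·τ' = -0.89949; -0.89949 ∉ [-1.5, -0.9) → out
#2 (3,7): internal coord 3 + (7)·τ' = +0.10051; +0.10051 ∉ [-1.5, -0.9) → out
#3 (3,8): internal coord 3 + (8)·τ' = -0.31371; -0.31371 ∉ [-1.5, -0.9) → out
#4 (-3,-1): internal coord -3 + (-1)·τ' = -2.58579; -2.58579 ∉ [-1.5, -0.9) → out
#5 (-2,-5): internal coord -2 + (-5)·τ' = +0.07107; +0.07107 ∉ [-1.5, -0.9) → out
#6 (8,3): internal coord 8 + (3)·τ' = +6.75736; +6.75736 ∉ [-1.5, -0.9) → out
#7 (-2,-1): internal coord -2 + (-1)·τ' = -1.58579; -1.58579 ∉ [-1.5, -0.9) → out
#8 (1,4): internal coord 1 + (4)·τ' = -0.65685; -0.65685 ∉ [-1.5, -0.9) → out
#9 (-8,-4): internal coord -8 + (-4)·τ' = -6.34315; -6.34315 ∉ [-1.5, -0.9) → out

none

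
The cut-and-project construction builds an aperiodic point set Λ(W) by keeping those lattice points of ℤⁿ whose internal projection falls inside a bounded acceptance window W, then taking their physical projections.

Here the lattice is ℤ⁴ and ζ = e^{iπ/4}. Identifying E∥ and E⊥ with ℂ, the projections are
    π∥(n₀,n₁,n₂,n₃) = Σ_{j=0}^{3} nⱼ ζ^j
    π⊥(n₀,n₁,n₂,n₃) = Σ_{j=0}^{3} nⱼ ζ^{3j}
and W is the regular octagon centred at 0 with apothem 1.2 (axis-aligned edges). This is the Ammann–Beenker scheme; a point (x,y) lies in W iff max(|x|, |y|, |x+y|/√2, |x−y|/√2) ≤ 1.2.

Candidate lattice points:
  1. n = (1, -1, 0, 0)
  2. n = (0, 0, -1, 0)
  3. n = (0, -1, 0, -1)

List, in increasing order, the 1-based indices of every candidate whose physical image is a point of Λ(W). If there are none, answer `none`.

Internal map: ζ^{3j} for j=0..3 gives (1,0), (−√2/2,√2/2), (0,−1), (√2/2,√2/2).
candidate 1: n = (1, -1, 0, 0) → π⊥ ≈ (+1.707107, -0.707107); max(|x|,|y|,|x±y|/√2) = 1.707107 > 1.2 ⇒ ∉ W
candidate 2: n = (0, 0, -1, 0) → π⊥ ≈ (+0.000000, +1.000000); max(|x|,|y|,|x±y|/√2) = 1.000000 ≤ 1.2 ⇒ ∈ W
candidate 3: n = (0, -1, 0, -1) → π⊥ ≈ (+0.000000, -1.414214); max(|x|,|y|,|x±y|/√2) = 1.414214 > 1.2 ⇒ ∉ W

2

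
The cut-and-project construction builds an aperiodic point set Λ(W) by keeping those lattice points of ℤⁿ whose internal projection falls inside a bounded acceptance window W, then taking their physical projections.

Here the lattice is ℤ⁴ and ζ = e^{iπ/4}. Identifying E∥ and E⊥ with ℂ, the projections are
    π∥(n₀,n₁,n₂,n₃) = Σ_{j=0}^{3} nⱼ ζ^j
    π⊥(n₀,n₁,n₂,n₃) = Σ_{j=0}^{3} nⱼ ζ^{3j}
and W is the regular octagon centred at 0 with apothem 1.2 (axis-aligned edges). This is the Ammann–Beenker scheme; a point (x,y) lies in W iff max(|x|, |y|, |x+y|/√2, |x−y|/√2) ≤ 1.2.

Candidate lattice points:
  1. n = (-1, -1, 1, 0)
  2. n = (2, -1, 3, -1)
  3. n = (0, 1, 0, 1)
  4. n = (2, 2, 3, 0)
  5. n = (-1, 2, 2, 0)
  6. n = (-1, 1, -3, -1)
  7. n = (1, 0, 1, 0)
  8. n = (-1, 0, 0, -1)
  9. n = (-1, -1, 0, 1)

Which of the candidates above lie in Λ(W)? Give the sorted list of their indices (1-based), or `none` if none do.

With ζ = e^{iπ/4} the internal vectors are ζ^0,ζ^3,ζ^6,ζ^9.
#1 (-1, -1, 1, 0): internal (-0.29289, -1.70711); octagon support 1.70711 vs apothem 1.2 → ∉ W
#2 (2, -1, 3, -1): internal (2.00000, -4.41421); octagon support 4.53553 vs apothem 1.2 → ∉ W
#3 (0, 1, 0, 1): internal (0.00000, 1.41421); octagon support 1.41421 vs apothem 1.2 → ∉ W
#4 (2, 2, 3, 0): internal (0.58579, -1.58579); octagon support 1.58579 vs apothem 1.2 → ∉ W
#5 (-1, 2, 2, 0): internal (-2.41421, -0.58579); octagon support 2.41421 vs apothem 1.2 → ∉ W
#6 (-1, 1, -3, -1): internal (-2.41421, 3.00000); octagon support 3.82843 vs apothem 1.2 → ∉ W
#7 (1, 0, 1, 0): internal (1.00000, -1.00000); octagon support 1.41421 vs apothem 1.2 → ∉ W
#8 (-1, 0, 0, -1): internal (-1.70711, -0.70711); octagon support 1.70711 vs apothem 1.2 → ∉ W
#9 (-1, -1, 0, 1): internal (0.41421, 0.00000); octagon support 0.41421 vs apothem 1.2 → ∈ W

9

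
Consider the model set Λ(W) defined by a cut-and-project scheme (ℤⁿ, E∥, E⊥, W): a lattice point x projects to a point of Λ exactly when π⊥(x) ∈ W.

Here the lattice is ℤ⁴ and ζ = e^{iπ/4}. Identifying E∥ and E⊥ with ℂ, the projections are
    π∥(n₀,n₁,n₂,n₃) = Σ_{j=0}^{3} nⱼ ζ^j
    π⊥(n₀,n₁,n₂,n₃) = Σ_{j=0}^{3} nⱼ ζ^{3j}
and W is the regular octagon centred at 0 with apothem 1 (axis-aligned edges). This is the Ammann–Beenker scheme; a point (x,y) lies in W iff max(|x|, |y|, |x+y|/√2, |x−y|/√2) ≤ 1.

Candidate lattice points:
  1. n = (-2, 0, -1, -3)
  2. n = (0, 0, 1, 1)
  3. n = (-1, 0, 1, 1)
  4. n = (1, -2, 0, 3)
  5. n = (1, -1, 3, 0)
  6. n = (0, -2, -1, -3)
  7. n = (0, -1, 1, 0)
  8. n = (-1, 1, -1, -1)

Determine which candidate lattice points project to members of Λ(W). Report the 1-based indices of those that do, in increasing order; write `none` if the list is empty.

2, 3

Internal map: ζ^{3j} for j=0..3 gives (1,0), (−√2/2,√2/2), (0,−1), (√2/2,√2/2).
candidate 1: n = (-2, 0, -1, -3) → π⊥ ≈ (-4.12132, -1.12132); max(|x|,|y|,|x±y|/√2) = 4.12132 > 1 ⇒ ∉ W
candidate 2: n = (0, 0, 1, 1) → π⊥ ≈ (+0.70711, -0.29289); max(|x|,|y|,|x±y|/√2) = 0.70711 ≤ 1 ⇒ ∈ W
candidate 3: n = (-1, 0, 1, 1) → π⊥ ≈ (-0.29289, -0.29289); max(|x|,|y|,|x±y|/√2) = 0.41421 ≤ 1 ⇒ ∈ W
candidate 4: n = (1, -2, 0, 3) → π⊥ ≈ (+4.53553, +0.70711); max(|x|,|y|,|x±y|/√2) = 4.53553 > 1 ⇒ ∉ W
candidate 5: n = (1, -1, 3, 0) → π⊥ ≈ (+1.70711, -3.70711); max(|x|,|y|,|x±y|/√2) = 3.82843 > 1 ⇒ ∉ W
candidate 6: n = (0, -2, -1, -3) → π⊥ ≈ (-0.70711, -2.53553); max(|x|,|y|,|x±y|/√2) = 2.53553 > 1 ⇒ ∉ W
candidate 7: n = (0, -1, 1, 0) → π⊥ ≈ (+0.70711, -1.70711); max(|x|,|y|,|x±y|/√2) = 1.70711 > 1 ⇒ ∉ W
candidate 8: n = (-1, 1, -1, -1) → π⊥ ≈ (-2.41421, +1.00000); max(|x|,|y|,|x±y|/√2) = 2.41421 > 1 ⇒ ∉ W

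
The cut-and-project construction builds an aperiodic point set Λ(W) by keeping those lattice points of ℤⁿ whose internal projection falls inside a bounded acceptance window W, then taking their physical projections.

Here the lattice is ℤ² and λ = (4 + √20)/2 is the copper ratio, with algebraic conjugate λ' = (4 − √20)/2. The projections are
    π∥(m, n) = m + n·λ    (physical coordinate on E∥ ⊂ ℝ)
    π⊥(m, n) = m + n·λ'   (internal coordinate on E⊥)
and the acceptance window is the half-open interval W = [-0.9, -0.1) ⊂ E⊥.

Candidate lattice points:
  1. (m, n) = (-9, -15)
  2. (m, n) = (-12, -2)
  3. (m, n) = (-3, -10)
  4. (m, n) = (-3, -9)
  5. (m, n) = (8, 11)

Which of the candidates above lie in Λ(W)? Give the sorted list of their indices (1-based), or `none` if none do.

3, 4

λ' = (4−√20)/2 ≈ -0.23607.
[1] lift (-9,-15): star map gives -5.45898; window check -0.9 ≤ -5.45898 < -0.1 is false → out
[2] lift (-12,-2): star map gives -11.52786; window check -0.9 ≤ -11.52786 < -0.1 is false → out
[3] lift (-3,-10): star map gives -0.63932; window check -0.9 ≤ -0.63932 < -0.1 is true → IN Λ
[4] lift (-3,-9): star map gives -0.87539; window check -0.9 ≤ -0.87539 < -0.1 is true → IN Λ
[5] lift (8,11): star map gives 5.40325; window check -0.9 ≤ 5.40325 < -0.1 is false → out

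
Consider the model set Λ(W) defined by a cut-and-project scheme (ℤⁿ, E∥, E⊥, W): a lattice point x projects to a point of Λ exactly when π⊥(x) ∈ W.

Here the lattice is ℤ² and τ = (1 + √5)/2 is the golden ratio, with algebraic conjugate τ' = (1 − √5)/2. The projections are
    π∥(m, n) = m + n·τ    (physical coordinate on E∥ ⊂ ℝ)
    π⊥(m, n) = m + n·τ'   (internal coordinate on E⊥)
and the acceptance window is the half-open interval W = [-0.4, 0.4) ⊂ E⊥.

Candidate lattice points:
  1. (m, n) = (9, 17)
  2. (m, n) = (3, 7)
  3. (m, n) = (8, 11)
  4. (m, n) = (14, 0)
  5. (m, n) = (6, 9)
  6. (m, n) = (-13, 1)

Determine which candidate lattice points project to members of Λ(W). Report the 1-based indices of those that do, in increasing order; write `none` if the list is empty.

none

Compute τ' = (1−√5)/2 = -0.61803, so π⊥(m,n) = m -0.61803·n.
#1 (9,17): internal coord 9 + (17)·τ' = -1.50658; -1.50658 ∉ [-0.4, 0.4) → out
#2 (3,7): internal coord 3 + (7)·τ' = -1.32624; -1.32624 ∉ [-0.4, 0.4) → out
#3 (8,11): internal coord 8 + (11)·τ' = +1.20163; +1.20163 ∉ [-0.4, 0.4) → out
#4 (14,0): internal coord 14 + (0)·τ' = +14.00000; +14.00000 ∉ [-0.4, 0.4) → out
#5 (6,9): internal coord 6 + (9)·τ' = +0.43769; +0.43769 ∉ [-0.4, 0.4) → out
#6 (-13,1): internal coord -13 + (1)·τ' = -13.61803; -13.61803 ∉ [-0.4, 0.4) → out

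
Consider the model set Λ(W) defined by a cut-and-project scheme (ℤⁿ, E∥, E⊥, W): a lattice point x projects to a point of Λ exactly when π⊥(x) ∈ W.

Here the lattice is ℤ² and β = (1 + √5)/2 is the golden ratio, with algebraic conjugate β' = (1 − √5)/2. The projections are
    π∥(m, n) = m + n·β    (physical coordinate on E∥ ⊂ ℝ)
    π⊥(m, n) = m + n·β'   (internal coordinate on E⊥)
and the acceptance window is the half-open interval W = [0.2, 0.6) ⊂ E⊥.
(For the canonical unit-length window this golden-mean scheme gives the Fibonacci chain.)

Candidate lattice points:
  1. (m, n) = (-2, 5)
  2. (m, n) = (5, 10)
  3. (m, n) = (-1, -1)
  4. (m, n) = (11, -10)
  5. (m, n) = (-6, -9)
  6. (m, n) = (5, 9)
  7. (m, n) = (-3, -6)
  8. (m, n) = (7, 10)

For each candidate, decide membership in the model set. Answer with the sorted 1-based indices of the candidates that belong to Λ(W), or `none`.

none

β' = (1−√5)/2 ≈ -0.61803.
#1 (-2,5): internal coord -2 + (5)·β' = -5.09017; -5.09017 ∉ [0.2, 0.6) → out
#2 (5,10): internal coord 5 + (10)·β' = -1.18034; -1.18034 ∉ [0.2, 0.6) → out
#3 (-1,-1): internal coord -1 + (-1)·β' = -0.38197; -0.38197 ∉ [0.2, 0.6) → out
#4 (11,-10): internal coord 11 + (-10)·β' = +17.18034; +17.18034 ∉ [0.2, 0.6) → out
#5 (-6,-9): internal coord -6 + (-9)·β' = -0.43769; -0.43769 ∉ [0.2, 0.6) → out
#6 (5,9): internal coord 5 + (9)·β' = -0.56231; -0.56231 ∉ [0.2, 0.6) → out
#7 (-3,-6): internal coord -3 + (-6)·β' = +0.70820; +0.70820 ∉ [0.2, 0.6) → out
#8 (7,10): internal coord 7 + (10)·β' = +0.81966; +0.81966 ∉ [0.2, 0.6) → out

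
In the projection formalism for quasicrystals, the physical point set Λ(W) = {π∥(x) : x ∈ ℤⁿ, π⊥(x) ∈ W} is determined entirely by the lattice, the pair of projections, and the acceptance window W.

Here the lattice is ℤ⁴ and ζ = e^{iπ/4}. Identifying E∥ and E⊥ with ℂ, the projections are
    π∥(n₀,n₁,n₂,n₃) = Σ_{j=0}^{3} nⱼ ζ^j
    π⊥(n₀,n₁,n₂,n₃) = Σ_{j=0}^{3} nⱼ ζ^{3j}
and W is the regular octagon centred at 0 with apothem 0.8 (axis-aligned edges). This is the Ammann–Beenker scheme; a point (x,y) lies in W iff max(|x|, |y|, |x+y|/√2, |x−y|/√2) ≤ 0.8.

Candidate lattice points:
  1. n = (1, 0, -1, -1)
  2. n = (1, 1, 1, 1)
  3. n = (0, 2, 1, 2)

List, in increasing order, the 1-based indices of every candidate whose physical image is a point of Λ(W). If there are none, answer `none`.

π⊥(n) = n₀ + n₁ζ³ + n₂ζ⁶ + n₃ζ⁹ where ζ = e^{iπ/4}.
candidate 1: n = (1, 0, -1, -1) → π⊥ ≈ (+0.2929, +0.2929); max(|x|,|y|,|x±y|/√2) = 0.4142 ≤ 0.8 ⇒ ∈ W
candidate 2: n = (1, 1, 1, 1) → π⊥ ≈ (+1.0000, +0.4142); max(|x|,|y|,|x±y|/√2) = 1.0000 > 0.8 ⇒ ∉ W
candidate 3: n = (0, 2, 1, 2) → π⊥ ≈ (+0.0000, +1.8284); max(|x|,|y|,|x±y|/√2) = 1.8284 > 0.8 ⇒ ∉ W

1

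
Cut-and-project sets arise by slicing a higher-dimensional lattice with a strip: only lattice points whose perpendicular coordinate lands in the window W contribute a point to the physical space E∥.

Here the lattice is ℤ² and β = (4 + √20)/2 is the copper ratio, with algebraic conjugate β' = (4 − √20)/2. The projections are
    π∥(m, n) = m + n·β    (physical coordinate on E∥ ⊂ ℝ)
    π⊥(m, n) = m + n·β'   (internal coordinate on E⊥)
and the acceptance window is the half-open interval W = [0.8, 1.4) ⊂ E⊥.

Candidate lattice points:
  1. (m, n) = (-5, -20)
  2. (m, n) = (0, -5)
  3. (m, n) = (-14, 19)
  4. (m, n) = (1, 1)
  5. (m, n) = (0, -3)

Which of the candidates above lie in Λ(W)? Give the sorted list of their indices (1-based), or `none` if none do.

2

Compute β' = (4−√20)/2 = -0.236068, so π⊥(m,n) = m -0.236068·n.
candidate 1: (m,n)=(-5,-20) → π∥ = -5-20·β ≈ -89.721360, π⊥ = -5-20·β' ≈ -0.278640 ∉ [0.8, 1.4) ⇒ out
candidate 2: (m,n)=(0,-5) → π∥ = 0-5·β ≈ -21.180340, π⊥ = 0-5·β' ≈ 1.180340 ∈ [0.8, 1.4) ⇒ IN Λ
candidate 3: (m,n)=(-14,19) → π∥ = -14+19·β ≈ 66.485292, π⊥ = -14+19·β' ≈ -18.485292 ∉ [0.8, 1.4) ⇒ out
candidate 4: (m,n)=(1,1) → π∥ = 1+1·β ≈ 5.236068, π⊥ = 1+1·β' ≈ 0.763932 ∉ [0.8, 1.4) ⇒ out
candidate 5: (m,n)=(0,-3) → π∥ = 0-3·β ≈ -12.708204, π⊥ = 0-3·β' ≈ 0.708204 ∉ [0.8, 1.4) ⇒ out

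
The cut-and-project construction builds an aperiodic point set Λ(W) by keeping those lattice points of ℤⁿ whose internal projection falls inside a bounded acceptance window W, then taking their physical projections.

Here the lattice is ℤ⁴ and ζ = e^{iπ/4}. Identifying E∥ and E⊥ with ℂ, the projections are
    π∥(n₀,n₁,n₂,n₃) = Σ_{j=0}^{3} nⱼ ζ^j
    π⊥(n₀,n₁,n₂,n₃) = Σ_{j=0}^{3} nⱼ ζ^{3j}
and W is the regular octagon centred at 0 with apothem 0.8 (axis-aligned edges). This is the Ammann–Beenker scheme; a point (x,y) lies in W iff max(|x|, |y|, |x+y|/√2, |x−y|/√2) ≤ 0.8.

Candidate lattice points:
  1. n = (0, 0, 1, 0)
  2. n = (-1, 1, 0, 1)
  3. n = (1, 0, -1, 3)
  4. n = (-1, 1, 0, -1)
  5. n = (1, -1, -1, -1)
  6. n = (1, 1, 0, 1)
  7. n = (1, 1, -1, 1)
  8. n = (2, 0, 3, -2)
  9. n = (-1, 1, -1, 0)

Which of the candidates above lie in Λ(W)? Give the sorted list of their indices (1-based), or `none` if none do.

none

π⊥(n) = n₀ + n₁ζ³ + n₂ζ⁶ + n₃ζ⁹ where ζ = e^{iπ/4}.
candidate 1: n = (0, 0, 1, 0) → π⊥ ≈ (+0.000000, -1.000000); max(|x|,|y|,|x±y|/√2) = 1.000000 > 0.8 ⇒ ∉ W
candidate 2: n = (-1, 1, 0, 1) → π⊥ ≈ (-1.000000, +1.414214); max(|x|,|y|,|x±y|/√2) = 1.707107 > 0.8 ⇒ ∉ W
candidate 3: n = (1, 0, -1, 3) → π⊥ ≈ (+3.121320, +3.121320); max(|x|,|y|,|x±y|/√2) = 4.414214 > 0.8 ⇒ ∉ W
candidate 4: n = (-1, 1, 0, -1) → π⊥ ≈ (-2.414214, +0.000000); max(|x|,|y|,|x±y|/√2) = 2.414214 > 0.8 ⇒ ∉ W
candidate 5: n = (1, -1, -1, -1) → π⊥ ≈ (+1.000000, -0.414214); max(|x|,|y|,|x±y|/√2) = 1.000000 > 0.8 ⇒ ∉ W
candidate 6: n = (1, 1, 0, 1) → π⊥ ≈ (+1.000000, +1.414214); max(|x|,|y|,|x±y|/√2) = 1.707107 > 0.8 ⇒ ∉ W
candidate 7: n = (1, 1, -1, 1) → π⊥ ≈ (+1.000000, +2.414214); max(|x|,|y|,|x±y|/√2) = 2.414214 > 0.8 ⇒ ∉ W
candidate 8: n = (2, 0, 3, -2) → π⊥ ≈ (+0.585786, -4.414214); max(|x|,|y|,|x±y|/√2) = 4.414214 > 0.8 ⇒ ∉ W
candidate 9: n = (-1, 1, -1, 0) → π⊥ ≈ (-1.707107, +1.707107); max(|x|,|y|,|x±y|/√2) = 2.414214 > 0.8 ⇒ ∉ W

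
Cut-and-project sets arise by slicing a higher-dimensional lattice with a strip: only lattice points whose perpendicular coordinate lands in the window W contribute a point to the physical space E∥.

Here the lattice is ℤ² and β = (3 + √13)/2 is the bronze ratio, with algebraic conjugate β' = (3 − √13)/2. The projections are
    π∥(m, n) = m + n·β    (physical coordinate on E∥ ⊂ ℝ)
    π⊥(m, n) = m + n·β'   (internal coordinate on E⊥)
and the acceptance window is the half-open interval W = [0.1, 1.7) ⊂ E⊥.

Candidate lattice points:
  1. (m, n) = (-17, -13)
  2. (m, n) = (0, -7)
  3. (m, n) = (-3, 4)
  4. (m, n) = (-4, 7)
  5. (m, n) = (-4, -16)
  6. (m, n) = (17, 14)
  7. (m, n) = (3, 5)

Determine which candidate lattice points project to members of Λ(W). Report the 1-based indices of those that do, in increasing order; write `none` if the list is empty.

Compute β' = (3−√13)/2 = -0.3028, so π⊥(m,n) = m -0.3028·n.
#1 (-17,-13): internal coord -17 + (-13)·β' = -13.0639; -13.0639 ∉ [0.1, 1.7) → out
#2 (0,-7): internal coord 0 + (-7)·β' = +2.1194; +2.1194 ∉ [0.1, 1.7) → out
#3 (-3,4): internal coord -3 + (4)·β' = -4.2111; -4.2111 ∉ [0.1, 1.7) → out
#4 (-4,7): internal coord -4 + (7)·β' = -6.1194; -6.1194 ∉ [0.1, 1.7) → out
#5 (-4,-16): internal coord -4 + (-16)·β' = +0.8444; +0.8444 ∈ [0.1, 1.7) → IN Λ
#6 (17,14): internal coord 17 + (14)·β' = +12.7611; +12.7611 ∉ [0.1, 1.7) → out
#7 (3,5): internal coord 3 + (5)·β' = +1.4861; +1.4861 ∈ [0.1, 1.7) → IN Λ

5, 7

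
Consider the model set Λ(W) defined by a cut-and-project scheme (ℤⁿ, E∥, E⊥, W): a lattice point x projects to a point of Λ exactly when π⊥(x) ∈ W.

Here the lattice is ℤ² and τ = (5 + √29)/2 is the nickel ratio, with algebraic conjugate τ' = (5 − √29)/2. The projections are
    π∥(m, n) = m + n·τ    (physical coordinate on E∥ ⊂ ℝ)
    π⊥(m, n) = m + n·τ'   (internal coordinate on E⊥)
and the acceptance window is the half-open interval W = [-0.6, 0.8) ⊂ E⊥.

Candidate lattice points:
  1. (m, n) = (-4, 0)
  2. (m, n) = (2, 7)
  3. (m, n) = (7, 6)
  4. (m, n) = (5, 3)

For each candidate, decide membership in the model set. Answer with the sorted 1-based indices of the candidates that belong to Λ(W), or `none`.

2

τ' = (5−√29)/2 ≈ -0.1926.
[1] lift (-4,0): star map gives -4.0000; window check -0.6 ≤ -4.0000 < 0.8 is false → out
[2] lift (2,7): star map gives 0.6519; window check -0.6 ≤ 0.6519 < 0.8 is true → IN Λ
[3] lift (7,6): star map gives 5.8445; window check -0.6 ≤ 5.8445 < 0.8 is false → out
[4] lift (5,3): star map gives 4.4223; window check -0.6 ≤ 4.4223 < 0.8 is false → out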